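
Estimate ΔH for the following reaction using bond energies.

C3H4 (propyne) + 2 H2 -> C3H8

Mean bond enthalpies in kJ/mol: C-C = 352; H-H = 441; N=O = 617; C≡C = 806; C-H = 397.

Bonds broken (reactants):
  C≡C: 1 × 806 = 806
  C-C: 1 × 352 = 352
  C-H: 4 × 397 = 1588
  H-H: 2 × 441 = 882
  Σ(broken) = 3628 kJ
Bonds formed (products):
  C-C: 2 × 352 = 704
  C-H: 8 × 397 = 3176
  Σ(formed) = 3880 kJ
ΔH = Σ(broken) − Σ(formed) = 3628 − 3880 = −252 kJ

ΔH ≈ −252 kJ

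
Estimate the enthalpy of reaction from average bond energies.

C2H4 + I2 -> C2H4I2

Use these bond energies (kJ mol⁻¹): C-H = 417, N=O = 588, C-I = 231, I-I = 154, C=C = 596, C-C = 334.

ΔH ≈ −46 kJ

Bonds broken (reactants):
  C-H: 4 × 417 = 1668
  C=C: 1 × 596 = 596
  I-I: 1 × 154 = 154
  Σ(broken) = 2418 kJ
Bonds formed (products):
  C-C: 1 × 334 = 334
  C-H: 4 × 417 = 1668
  C-I: 2 × 231 = 462
  Σ(formed) = 2464 kJ
ΔH = Σ(broken) − Σ(formed) = 2418 − 2464 = −46 kJ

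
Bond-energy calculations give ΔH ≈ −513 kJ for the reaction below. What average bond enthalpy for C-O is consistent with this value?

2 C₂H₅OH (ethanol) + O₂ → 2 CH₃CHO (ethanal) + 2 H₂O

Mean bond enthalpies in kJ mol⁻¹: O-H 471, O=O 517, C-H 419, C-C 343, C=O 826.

Let D be the C-O bond energy.
Σ(broken) = 2×343 + 10×419 + 2×D + 2×471 + 1×517 = 6335 + 2D
Σ(formed) = 2×343 + 8×419 + 2×826 + 4×471 = 7574
ΔH = Σ(broken) − Σ(formed) = (6335 + 2D) − (7574) = −1239 + 2D
Setting this equal to −513 kJ gives 2D = 726, so D = 363 kJ/mol.

D(C-O) ≈ 363 kJ/mol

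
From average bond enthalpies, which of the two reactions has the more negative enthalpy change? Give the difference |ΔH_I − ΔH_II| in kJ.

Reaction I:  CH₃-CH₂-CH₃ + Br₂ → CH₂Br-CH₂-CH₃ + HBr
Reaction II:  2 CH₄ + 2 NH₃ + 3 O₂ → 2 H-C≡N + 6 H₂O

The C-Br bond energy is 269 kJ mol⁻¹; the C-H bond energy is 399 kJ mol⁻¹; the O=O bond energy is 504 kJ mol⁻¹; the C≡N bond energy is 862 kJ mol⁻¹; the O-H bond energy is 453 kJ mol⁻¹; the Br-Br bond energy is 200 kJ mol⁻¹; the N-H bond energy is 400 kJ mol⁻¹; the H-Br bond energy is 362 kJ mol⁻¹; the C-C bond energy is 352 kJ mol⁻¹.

Reaction I:
  Bonds broken (reactants):
    Br-Br: 1 × 200 = 200
    C-C: 2 × 352 = 704
    C-H: 8 × 399 = 3192
    Σ(broken) = 4096 kJ
  Bonds formed (products):
    C-Br: 1 × 269 = 269
    C-C: 2 × 352 = 704
    C-H: 7 × 399 = 2793
    H-Br: 1 × 362 = 362
    Σ(formed) = 4128 kJ
  ΔH_I = 4096 − 4128 = −32 kJ
Reaction II:
  Bonds broken (reactants):
    C-H: 8 × 399 = 3192
    N-H: 6 × 400 = 2400
    O=O: 3 × 504 = 1512
    Σ(broken) = 7104 kJ
  Bonds formed (products):
    C≡N: 2 × 862 = 1724
    C-H: 2 × 399 = 798
    O-H: 12 × 453 = 5436
    Σ(formed) = 7958 kJ
  ΔH_II = 7104 − 7958 = −854 kJ
ΔH_I − ΔH_II = +822 kJ, so reaction II has the more negative ΔH; |ΔH_I − ΔH_II| = 822 kJ.

Reaction II, by 822 kJ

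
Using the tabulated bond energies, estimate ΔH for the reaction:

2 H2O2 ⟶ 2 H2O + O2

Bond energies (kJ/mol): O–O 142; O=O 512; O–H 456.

Bonds broken (reactants):
  O–H: 4 × 456 = 1824
  O–O: 2 × 142 = 284
  Σ(broken) = 2108 kJ
Bonds formed (products):
  O–H: 4 × 456 = 1824
  O=O: 1 × 512 = 512
  Σ(formed) = 2336 kJ
ΔH = Σ(broken) − Σ(formed) = 2108 − 2336 = −228 kJ

ΔH ≈ −228 kJ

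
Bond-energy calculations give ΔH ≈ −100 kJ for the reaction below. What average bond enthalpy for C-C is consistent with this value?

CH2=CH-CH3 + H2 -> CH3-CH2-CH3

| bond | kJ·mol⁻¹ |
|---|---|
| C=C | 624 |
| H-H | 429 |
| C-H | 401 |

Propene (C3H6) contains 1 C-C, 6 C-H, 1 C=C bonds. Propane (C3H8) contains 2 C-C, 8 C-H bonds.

Let D be the C-C bond energy.
Σ(broken) = 1×D + 6×401 + 1×624 + 1×429 = 3459 + D
Σ(formed) = 2×D + 8×401 = 3208 + 2D
ΔH = Σ(broken) − Σ(formed) = (3459 + D) − (3208 + 2D) = +251 − D
Setting this equal to −100 kJ gives D = 351 kJ/mol.

D(C-C) ≈ 351 kJ/mol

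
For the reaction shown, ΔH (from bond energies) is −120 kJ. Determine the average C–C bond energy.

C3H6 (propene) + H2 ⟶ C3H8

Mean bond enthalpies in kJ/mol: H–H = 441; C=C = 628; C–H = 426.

Let D be the C–C bond energy.
Σ(broken) = 1×D + 6×426 + 1×628 + 1×441 = 3625 + D
Σ(formed) = 2×D + 8×426 = 3408 + 2D
ΔH = Σ(broken) − Σ(formed) = (3625 + D) − (3408 + 2D) = +217 − D
Setting this equal to −120 kJ gives D = 337 kJ/mol.

D(C–C) ≈ 337 kJ/mol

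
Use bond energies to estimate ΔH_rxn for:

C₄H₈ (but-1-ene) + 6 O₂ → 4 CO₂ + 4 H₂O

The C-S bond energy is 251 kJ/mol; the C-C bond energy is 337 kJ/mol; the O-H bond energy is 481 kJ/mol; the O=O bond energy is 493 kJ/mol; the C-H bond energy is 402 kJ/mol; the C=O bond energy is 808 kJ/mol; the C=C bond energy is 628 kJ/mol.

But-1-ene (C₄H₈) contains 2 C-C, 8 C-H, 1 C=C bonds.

Bonds broken (reactants):
  C-C: 2 × 337 = 674
  C-H: 8 × 402 = 3216
  C=C: 1 × 628 = 628
  O=O: 6 × 493 = 2958
  Σ(broken) = 7476 kJ
Bonds formed (products):
  C=O: 8 × 808 = 6464
  O-H: 8 × 481 = 3848
  Σ(formed) = 10312 kJ
ΔH = Σ(broken) − Σ(formed) = 7476 − 10312 = −2836 kJ

ΔH ≈ −2836 kJ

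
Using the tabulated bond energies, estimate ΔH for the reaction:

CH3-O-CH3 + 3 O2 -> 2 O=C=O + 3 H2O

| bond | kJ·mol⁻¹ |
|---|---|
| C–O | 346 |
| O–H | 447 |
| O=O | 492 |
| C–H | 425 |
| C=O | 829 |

Bonds broken (reactants):
  C–H: 6 × 425 = 2550
  C–O: 2 × 346 = 692
  O=O: 3 × 492 = 1476
  Σ(broken) = 4718 kJ
Bonds formed (products):
  C=O: 4 × 829 = 3316
  O–H: 6 × 447 = 2682
  Σ(formed) = 5998 kJ
ΔH = Σ(broken) − Σ(formed) = 4718 − 5998 = −1280 kJ

ΔH ≈ −1280 kJ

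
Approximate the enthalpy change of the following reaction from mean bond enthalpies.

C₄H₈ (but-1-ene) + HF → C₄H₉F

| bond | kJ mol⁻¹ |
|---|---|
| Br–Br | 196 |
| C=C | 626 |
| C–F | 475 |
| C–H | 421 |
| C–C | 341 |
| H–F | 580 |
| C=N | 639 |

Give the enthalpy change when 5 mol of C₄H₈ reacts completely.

Bonds broken (reactants):
  C–C: 2 × 341 = 682
  C–H: 8 × 421 = 3368
  C=C: 1 × 626 = 626
  H–F: 1 × 580 = 580
  Σ(broken) = 5256 kJ
Bonds formed (products):
  C–C: 3 × 341 = 1023
  C–F: 1 × 475 = 475
  C–H: 9 × 421 = 3789
  Σ(formed) = 5287 kJ
ΔH = Σ(broken) − Σ(formed) = 5256 − 5287 = −31 kJ
For 5× the reaction as written: 5 × (−31) = −155 kJ

ΔH = −155 kJ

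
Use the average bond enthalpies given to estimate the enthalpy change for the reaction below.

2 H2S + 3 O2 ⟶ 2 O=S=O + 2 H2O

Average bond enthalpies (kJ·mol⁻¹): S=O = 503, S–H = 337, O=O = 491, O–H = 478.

Bonds broken (reactants):
  O=O: 3 × 491 = 1473
  S–H: 4 × 337 = 1348
  Σ(broken) = 2821 kJ
Bonds formed (products):
  O–H: 4 × 478 = 1912
  S=O: 4 × 503 = 2012
  Σ(formed) = 3924 kJ
ΔH = Σ(broken) − Σ(formed) = 2821 − 3924 = −1103 kJ

ΔH ≈ −1103 kJ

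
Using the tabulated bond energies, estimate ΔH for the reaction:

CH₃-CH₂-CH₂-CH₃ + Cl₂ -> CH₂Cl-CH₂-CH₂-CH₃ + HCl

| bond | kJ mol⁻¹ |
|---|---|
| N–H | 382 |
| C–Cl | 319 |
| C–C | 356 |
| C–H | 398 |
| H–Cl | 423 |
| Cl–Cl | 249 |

ΔH ≈ −95 kJ

Bonds broken (reactants):
  C–C: 3 × 356 = 1068
  C–H: 10 × 398 = 3980
  Cl–Cl: 1 × 249 = 249
  Σ(broken) = 5297 kJ
Bonds formed (products):
  C–C: 3 × 356 = 1068
  C–Cl: 1 × 319 = 319
  C–H: 9 × 398 = 3582
  H–Cl: 1 × 423 = 423
  Σ(formed) = 5392 kJ
ΔH = Σ(broken) − Σ(formed) = 5297 − 5392 = −95 kJ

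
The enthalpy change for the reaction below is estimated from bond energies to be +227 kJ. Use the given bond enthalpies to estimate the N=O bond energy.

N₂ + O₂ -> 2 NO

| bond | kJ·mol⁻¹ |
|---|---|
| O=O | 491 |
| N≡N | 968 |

Let D be the N=O bond energy.
Σ(broken) = 1×968 + 1×491 = 1459
Σ(formed) = 2×D = 2D
ΔH = Σ(broken) − Σ(formed) = (1459) − (2D) = +1459 − 2D
Setting this equal to +227 kJ gives 2D = 1232, so D = 616 kJ/mol.

D(N=O) ≈ 616 kJ/mol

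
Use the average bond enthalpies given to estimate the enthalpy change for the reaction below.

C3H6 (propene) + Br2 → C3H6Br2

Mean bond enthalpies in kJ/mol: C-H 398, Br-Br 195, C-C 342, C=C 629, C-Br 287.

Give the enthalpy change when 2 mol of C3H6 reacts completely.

ΔH = −184 kJ

Bonds broken (reactants):
  Br-Br: 1 × 195 = 195
  C-C: 1 × 342 = 342
  C-H: 6 × 398 = 2388
  C=C: 1 × 629 = 629
  Σ(broken) = 3554 kJ
Bonds formed (products):
  C-Br: 2 × 287 = 574
  C-C: 2 × 342 = 684
  C-H: 6 × 398 = 2388
  Σ(formed) = 3646 kJ
ΔH = Σ(broken) − Σ(formed) = 3554 − 3646 = −92 kJ
For 2× the reaction as written: 2 × (−92) = −184 kJ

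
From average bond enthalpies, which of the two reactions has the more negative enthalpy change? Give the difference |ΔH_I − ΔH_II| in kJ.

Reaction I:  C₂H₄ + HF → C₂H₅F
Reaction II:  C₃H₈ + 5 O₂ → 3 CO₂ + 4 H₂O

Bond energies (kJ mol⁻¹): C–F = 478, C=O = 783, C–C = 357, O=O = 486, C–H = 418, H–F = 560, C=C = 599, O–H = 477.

Reaction II, by 1932 kJ

Reaction I:
  Bonds broken (reactants):
    C–H: 4 × 418 = 1672
    C=C: 1 × 599 = 599
    H–F: 1 × 560 = 560
    Σ(broken) = 2831 kJ
  Bonds formed (products):
    C–C: 1 × 357 = 357
    C–F: 1 × 478 = 478
    C–H: 5 × 418 = 2090
    Σ(formed) = 2925 kJ
  ΔH_I = 2831 − 2925 = −94 kJ
Reaction II:
  Bonds broken (reactants):
    C–C: 2 × 357 = 714
    C–H: 8 × 418 = 3344
    O=O: 5 × 486 = 2430
    Σ(broken) = 6488 kJ
  Bonds formed (products):
    C=O: 6 × 783 = 4698
    O–H: 8 × 477 = 3816
    Σ(formed) = 8514 kJ
  ΔH_II = 6488 − 8514 = −2026 kJ
ΔH_I − ΔH_II = +1932 kJ, so reaction II has the more negative ΔH; |ΔH_I − ΔH_II| = 1932 kJ.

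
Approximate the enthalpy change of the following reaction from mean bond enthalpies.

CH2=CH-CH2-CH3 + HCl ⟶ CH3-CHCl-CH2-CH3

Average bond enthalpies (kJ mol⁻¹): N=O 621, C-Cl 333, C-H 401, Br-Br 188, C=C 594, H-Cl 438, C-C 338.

Bonds broken (reactants):
  C-C: 2 × 338 = 676
  C-H: 8 × 401 = 3208
  C=C: 1 × 594 = 594
  H-Cl: 1 × 438 = 438
  Σ(broken) = 4916 kJ
Bonds formed (products):
  C-C: 3 × 338 = 1014
  C-Cl: 1 × 333 = 333
  C-H: 9 × 401 = 3609
  Σ(formed) = 4956 kJ
ΔH = Σ(broken) − Σ(formed) = 4916 − 4956 = −40 kJ

ΔH ≈ −40 kJ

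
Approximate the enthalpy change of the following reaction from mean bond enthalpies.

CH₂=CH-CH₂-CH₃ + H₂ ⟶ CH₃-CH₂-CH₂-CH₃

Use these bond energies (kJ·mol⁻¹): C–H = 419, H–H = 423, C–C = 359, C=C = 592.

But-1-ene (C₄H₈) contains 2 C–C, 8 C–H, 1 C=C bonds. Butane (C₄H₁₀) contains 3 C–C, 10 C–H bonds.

Bonds broken (reactants):
  C–C: 2 × 359 = 718
  C–H: 8 × 419 = 3352
  C=C: 1 × 592 = 592
  H–H: 1 × 423 = 423
  Σ(broken) = 5085 kJ
Bonds formed (products):
  C–C: 3 × 359 = 1077
  C–H: 10 × 419 = 4190
  Σ(formed) = 5267 kJ
ΔH = Σ(broken) − Σ(formed) = 5085 − 5267 = −182 kJ

ΔH ≈ −182 kJ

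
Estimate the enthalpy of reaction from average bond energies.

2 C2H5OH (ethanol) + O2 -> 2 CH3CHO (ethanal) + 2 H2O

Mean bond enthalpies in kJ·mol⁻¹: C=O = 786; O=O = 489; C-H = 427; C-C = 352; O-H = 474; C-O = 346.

ΔH ≈ −485 kJ

Bonds broken (reactants):
  C-C: 2 × 352 = 704
  C-H: 10 × 427 = 4270
  C-O: 2 × 346 = 692
  O-H: 2 × 474 = 948
  O=O: 1 × 489 = 489
  Σ(broken) = 7103 kJ
Bonds formed (products):
  C-C: 2 × 352 = 704
  C-H: 8 × 427 = 3416
  C=O: 2 × 786 = 1572
  O-H: 4 × 474 = 1896
  Σ(formed) = 7588 kJ
ΔH = Σ(broken) − Σ(formed) = 7103 − 7588 = −485 kJ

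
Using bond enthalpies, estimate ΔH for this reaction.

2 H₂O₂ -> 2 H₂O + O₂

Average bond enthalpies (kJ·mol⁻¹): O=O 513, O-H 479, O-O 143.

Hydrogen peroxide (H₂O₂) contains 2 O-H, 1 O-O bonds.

Bonds broken (reactants):
  O-H: 4 × 479 = 1916
  O-O: 2 × 143 = 286
  Σ(broken) = 2202 kJ
Bonds formed (products):
  O-H: 4 × 479 = 1916
  O=O: 1 × 513 = 513
  Σ(formed) = 2429 kJ
ΔH = Σ(broken) − Σ(formed) = 2202 − 2429 = −227 kJ

ΔH ≈ −227 kJ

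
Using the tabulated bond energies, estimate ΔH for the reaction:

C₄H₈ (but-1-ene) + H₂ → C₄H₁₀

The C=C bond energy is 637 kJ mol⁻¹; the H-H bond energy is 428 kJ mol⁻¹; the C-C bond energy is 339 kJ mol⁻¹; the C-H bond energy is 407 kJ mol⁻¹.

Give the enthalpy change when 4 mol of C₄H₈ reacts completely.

ΔH = −352 kJ

Bonds broken (reactants):
  C-C: 2 × 339 = 678
  C-H: 8 × 407 = 3256
  C=C: 1 × 637 = 637
  H-H: 1 × 428 = 428
  Σ(broken) = 4999 kJ
Bonds formed (products):
  C-C: 3 × 339 = 1017
  C-H: 10 × 407 = 4070
  Σ(formed) = 5087 kJ
ΔH = Σ(broken) − Σ(formed) = 4999 − 5087 = −88 kJ
For 4× the reaction as written: 4 × (−88) = −352 kJ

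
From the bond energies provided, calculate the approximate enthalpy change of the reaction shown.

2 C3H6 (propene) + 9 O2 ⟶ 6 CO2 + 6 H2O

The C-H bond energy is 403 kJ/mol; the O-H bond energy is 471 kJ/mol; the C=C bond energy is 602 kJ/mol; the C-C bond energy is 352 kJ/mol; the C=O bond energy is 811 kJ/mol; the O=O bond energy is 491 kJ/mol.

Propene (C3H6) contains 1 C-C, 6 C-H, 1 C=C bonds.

ΔH ≈ −4221 kJ

Bonds broken (reactants):
  C-C: 2 × 352 = 704
  C-H: 12 × 403 = 4836
  C=C: 2 × 602 = 1204
  O=O: 9 × 491 = 4419
  Σ(broken) = 11163 kJ
Bonds formed (products):
  C=O: 12 × 811 = 9732
  O-H: 12 × 471 = 5652
  Σ(formed) = 15384 kJ
ΔH = Σ(broken) − Σ(formed) = 11163 − 15384 = −4221 kJ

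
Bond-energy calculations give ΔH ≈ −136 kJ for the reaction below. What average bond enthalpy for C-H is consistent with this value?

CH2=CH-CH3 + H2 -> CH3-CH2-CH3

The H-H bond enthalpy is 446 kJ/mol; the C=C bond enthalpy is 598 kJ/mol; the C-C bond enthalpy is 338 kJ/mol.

Let D be the C-H bond energy.
Σ(broken) = 1×338 + 6×D + 1×598 + 1×446 = 1382 + 6D
Σ(formed) = 2×338 + 8×D = 676 + 8D
ΔH = Σ(broken) − Σ(formed) = (1382 + 6D) − (676 + 8D) = +706 − 2D
Setting this equal to −136 kJ gives 2D = 842, so D = 421 kJ/mol.

D(C-H) ≈ 421 kJ/mol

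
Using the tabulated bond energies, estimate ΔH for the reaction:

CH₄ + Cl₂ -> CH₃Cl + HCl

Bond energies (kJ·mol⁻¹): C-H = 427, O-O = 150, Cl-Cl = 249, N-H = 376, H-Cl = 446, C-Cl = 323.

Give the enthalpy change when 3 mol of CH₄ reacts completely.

ΔH = −279 kJ

Bonds broken (reactants):
  C-H: 4 × 427 = 1708
  Cl-Cl: 1 × 249 = 249
  Σ(broken) = 1957 kJ
Bonds formed (products):
  C-Cl: 1 × 323 = 323
  C-H: 3 × 427 = 1281
  H-Cl: 1 × 446 = 446
  Σ(formed) = 2050 kJ
ΔH = Σ(broken) − Σ(formed) = 1957 − 2050 = −93 kJ
For 3× the reaction as written: 3 × (−93) = −279 kJ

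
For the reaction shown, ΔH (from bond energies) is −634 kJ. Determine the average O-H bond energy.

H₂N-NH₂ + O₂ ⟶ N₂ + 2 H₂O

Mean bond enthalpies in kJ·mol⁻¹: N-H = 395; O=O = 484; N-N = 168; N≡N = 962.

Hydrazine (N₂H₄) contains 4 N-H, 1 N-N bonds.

D(O-H) ≈ 476 kJ/mol

Let D be the O-H bond energy.
Σ(broken) = 4×395 + 1×168 + 1×484 = 2232
Σ(formed) = 1×962 + 4×D = 962 + 4D
ΔH = Σ(broken) − Σ(formed) = (2232) − (962 + 4D) = +1270 − 4D
Setting this equal to −634 kJ gives 4D = 1904, so D = 476 kJ/mol.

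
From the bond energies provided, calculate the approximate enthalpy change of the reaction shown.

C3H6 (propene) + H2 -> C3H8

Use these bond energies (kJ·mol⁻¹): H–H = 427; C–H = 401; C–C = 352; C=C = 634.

ΔH ≈ −93 kJ

Bonds broken (reactants):
  C–C: 1 × 352 = 352
  C–H: 6 × 401 = 2406
  C=C: 1 × 634 = 634
  H–H: 1 × 427 = 427
  Σ(broken) = 3819 kJ
Bonds formed (products):
  C–C: 2 × 352 = 704
  C–H: 8 × 401 = 3208
  Σ(formed) = 3912 kJ
ΔH = Σ(broken) − Σ(formed) = 3819 − 3912 = −93 kJ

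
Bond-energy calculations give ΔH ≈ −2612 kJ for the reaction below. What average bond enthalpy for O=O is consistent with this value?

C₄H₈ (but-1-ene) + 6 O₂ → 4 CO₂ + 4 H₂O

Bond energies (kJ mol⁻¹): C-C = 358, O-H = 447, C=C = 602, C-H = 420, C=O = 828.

Let D be the O=O bond energy.
Σ(broken) = 2×358 + 8×420 + 1×602 + 6×D = 4678 + 6D
Σ(formed) = 8×828 + 8×447 = 10200
ΔH = Σ(broken) − Σ(formed) = (4678 + 6D) − (10200) = −5522 + 6D
Setting this equal to −2612 kJ gives 6D = 2910, so D = 485 kJ/mol.

D(O=O) ≈ 485 kJ/mol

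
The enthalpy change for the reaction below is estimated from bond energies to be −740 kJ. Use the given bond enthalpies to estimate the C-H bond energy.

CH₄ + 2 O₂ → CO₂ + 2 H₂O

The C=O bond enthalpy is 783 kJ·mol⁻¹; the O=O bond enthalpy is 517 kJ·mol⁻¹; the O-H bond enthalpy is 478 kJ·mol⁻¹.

D(C-H) ≈ 426 kJ/mol

Let D be the C-H bond energy.
Σ(broken) = 4×D + 2×517 = 1034 + 4D
Σ(formed) = 2×783 + 4×478 = 3478
ΔH = Σ(broken) − Σ(formed) = (1034 + 4D) − (3478) = −2444 + 4D
Setting this equal to −740 kJ gives 4D = 1704, so D = 426 kJ/mol.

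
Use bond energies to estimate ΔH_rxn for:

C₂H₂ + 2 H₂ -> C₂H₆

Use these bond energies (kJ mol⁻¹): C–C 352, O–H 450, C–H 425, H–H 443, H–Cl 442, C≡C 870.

ΔH ≈ −296 kJ

Bonds broken (reactants):
  C≡C: 1 × 870 = 870
  C–H: 2 × 425 = 850
  H–H: 2 × 443 = 886
  Σ(broken) = 2606 kJ
Bonds formed (products):
  C–C: 1 × 352 = 352
  C–H: 6 × 425 = 2550
  Σ(formed) = 2902 kJ
ΔH = Σ(broken) − Σ(formed) = 2606 − 2902 = −296 kJ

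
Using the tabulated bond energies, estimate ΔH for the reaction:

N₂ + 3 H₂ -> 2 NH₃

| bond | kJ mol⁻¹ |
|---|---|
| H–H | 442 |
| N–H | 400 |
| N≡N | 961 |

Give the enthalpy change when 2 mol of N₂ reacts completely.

Bonds broken (reactants):
  H–H: 3 × 442 = 1326
  N≡N: 1 × 961 = 961
  Σ(broken) = 2287 kJ
Bonds formed (products):
  N–H: 6 × 400 = 2400
  Σ(formed) = 2400 kJ
ΔH = Σ(broken) − Σ(formed) = 2287 − 2400 = −113 kJ
For 2× the reaction as written: 2 × (−113) = −226 kJ

ΔH = −226 kJ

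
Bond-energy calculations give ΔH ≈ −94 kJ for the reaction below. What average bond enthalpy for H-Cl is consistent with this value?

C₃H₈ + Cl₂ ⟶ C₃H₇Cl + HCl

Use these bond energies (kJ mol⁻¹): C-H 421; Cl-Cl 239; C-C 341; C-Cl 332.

Let D be the H-Cl bond energy.
Σ(broken) = 2×341 + 8×421 + 1×239 = 4289
Σ(formed) = 2×341 + 1×332 + 7×421 + 1×D = 3961 + D
ΔH = Σ(broken) − Σ(formed) = (4289) − (3961 + D) = +328 − D
Setting this equal to −94 kJ gives D = 422 kJ/mol.

D(H-Cl) ≈ 422 kJ/mol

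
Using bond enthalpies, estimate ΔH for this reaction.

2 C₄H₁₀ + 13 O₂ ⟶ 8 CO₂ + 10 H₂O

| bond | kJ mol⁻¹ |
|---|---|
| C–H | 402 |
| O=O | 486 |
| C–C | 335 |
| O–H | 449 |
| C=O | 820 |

Bonds broken (reactants):
  C–C: 6 × 335 = 2010
  C–H: 20 × 402 = 8040
  O=O: 13 × 486 = 6318
  Σ(broken) = 16368 kJ
Bonds formed (products):
  C=O: 16 × 820 = 13120
  O–H: 20 × 449 = 8980
  Σ(formed) = 22100 kJ
ΔH = Σ(broken) − Σ(formed) = 16368 − 22100 = −5732 kJ

ΔH ≈ −5732 kJ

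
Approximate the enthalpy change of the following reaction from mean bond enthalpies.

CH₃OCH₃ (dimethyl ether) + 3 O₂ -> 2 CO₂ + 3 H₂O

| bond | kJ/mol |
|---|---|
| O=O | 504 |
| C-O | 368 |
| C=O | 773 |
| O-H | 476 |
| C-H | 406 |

Bonds broken (reactants):
  C-H: 6 × 406 = 2436
  C-O: 2 × 368 = 736
  O=O: 3 × 504 = 1512
  Σ(broken) = 4684 kJ
Bonds formed (products):
  C=O: 4 × 773 = 3092
  O-H: 6 × 476 = 2856
  Σ(formed) = 5948 kJ
ΔH = Σ(broken) − Σ(formed) = 4684 − 5948 = −1264 kJ

ΔH ≈ −1264 kJ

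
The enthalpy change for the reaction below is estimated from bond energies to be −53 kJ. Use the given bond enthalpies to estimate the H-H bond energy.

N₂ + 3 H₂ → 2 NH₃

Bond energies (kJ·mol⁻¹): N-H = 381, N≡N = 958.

Let D be the H-H bond energy.
Σ(broken) = 3×D + 1×958 = 958 + 3D
Σ(formed) = 6×381 = 2286
ΔH = Σ(broken) − Σ(formed) = (958 + 3D) − (2286) = −1328 + 3D
Setting this equal to −53 kJ gives 3D = 1275, so D = 425 kJ/mol.

D(H-H) ≈ 425 kJ/mol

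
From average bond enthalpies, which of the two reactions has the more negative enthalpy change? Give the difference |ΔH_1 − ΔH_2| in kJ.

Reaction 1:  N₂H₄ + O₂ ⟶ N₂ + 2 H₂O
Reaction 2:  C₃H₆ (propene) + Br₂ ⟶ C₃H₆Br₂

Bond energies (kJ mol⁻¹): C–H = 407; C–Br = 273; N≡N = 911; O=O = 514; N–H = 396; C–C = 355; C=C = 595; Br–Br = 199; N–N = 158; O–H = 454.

Reaction 1:
  Bonds broken (reactants):
    N–H: 4 × 396 = 1584
    N–N: 1 × 158 = 158
    O=O: 1 × 514 = 514
    Σ(broken) = 2256 kJ
  Bonds formed (products):
    N≡N: 1 × 911 = 911
    O–H: 4 × 454 = 1816
    Σ(formed) = 2727 kJ
  ΔH_1 = 2256 − 2727 = −471 kJ
Reaction 2:
  Bonds broken (reactants):
    Br–Br: 1 × 199 = 199
    C–C: 1 × 355 = 355
    C–H: 6 × 407 = 2442
    C=C: 1 × 595 = 595
    Σ(broken) = 3591 kJ
  Bonds formed (products):
    C–Br: 2 × 273 = 546
    C–C: 2 × 355 = 710
    C–H: 6 × 407 = 2442
    Σ(formed) = 3698 kJ
  ΔH_2 = 3591 − 3698 = −107 kJ
ΔH_1 − ΔH_2 = −364 kJ, so reaction 1 has the more negative ΔH; |ΔH_1 − ΔH_2| = 364 kJ.

Reaction 1, by 364 kJ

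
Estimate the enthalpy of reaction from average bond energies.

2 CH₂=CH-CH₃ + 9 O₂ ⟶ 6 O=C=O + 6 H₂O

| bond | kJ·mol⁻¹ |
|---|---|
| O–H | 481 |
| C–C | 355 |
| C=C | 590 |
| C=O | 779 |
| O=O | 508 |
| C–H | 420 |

Bonds broken (reactants):
  C–C: 2 × 355 = 710
  C–H: 12 × 420 = 5040
  C=C: 2 × 590 = 1180
  O=O: 9 × 508 = 4572
  Σ(broken) = 11502 kJ
Bonds formed (products):
  C=O: 12 × 779 = 9348
  O–H: 12 × 481 = 5772
  Σ(formed) = 15120 kJ
ΔH = Σ(broken) − Σ(formed) = 11502 − 15120 = −3618 kJ

ΔH ≈ −3618 kJ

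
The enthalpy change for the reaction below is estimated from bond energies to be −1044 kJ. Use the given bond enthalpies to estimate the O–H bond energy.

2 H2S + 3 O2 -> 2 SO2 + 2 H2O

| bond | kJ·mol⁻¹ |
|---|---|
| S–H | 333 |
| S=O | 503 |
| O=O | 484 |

D(O–H) ≈ 454 kJ/mol

Let D be the O–H bond energy.
Σ(broken) = 3×484 + 4×333 = 2784
Σ(formed) = 4×D + 4×503 = 2012 + 4D
ΔH = Σ(broken) − Σ(formed) = (2784) − (2012 + 4D) = +772 − 4D
Setting this equal to −1044 kJ gives 4D = 1816, so D = 454 kJ/mol.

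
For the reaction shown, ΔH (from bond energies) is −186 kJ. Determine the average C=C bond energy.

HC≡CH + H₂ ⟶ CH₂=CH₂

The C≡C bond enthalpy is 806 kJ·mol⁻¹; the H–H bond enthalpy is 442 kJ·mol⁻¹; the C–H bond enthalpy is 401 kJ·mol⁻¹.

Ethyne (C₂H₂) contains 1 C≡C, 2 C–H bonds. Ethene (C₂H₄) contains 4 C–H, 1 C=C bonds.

D(C=C) ≈ 632 kJ/mol

Let D be the C=C bond energy.
Σ(broken) = 1×806 + 2×401 + 1×442 = 2050
Σ(formed) = 4×401 + 1×D = 1604 + D
ΔH = Σ(broken) − Σ(formed) = (2050) − (1604 + D) = +446 − D
Setting this equal to −186 kJ gives D = 632 kJ/mol.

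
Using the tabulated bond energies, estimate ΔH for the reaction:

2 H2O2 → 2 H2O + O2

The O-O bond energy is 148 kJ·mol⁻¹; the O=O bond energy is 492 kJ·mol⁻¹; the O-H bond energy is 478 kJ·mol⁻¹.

ΔH ≈ −196 kJ

Bonds broken (reactants):
  O-H: 4 × 478 = 1912
  O-O: 2 × 148 = 296
  Σ(broken) = 2208 kJ
Bonds formed (products):
  O-H: 4 × 478 = 1912
  O=O: 1 × 492 = 492
  Σ(formed) = 2404 kJ
ΔH = Σ(broken) − Σ(formed) = 2208 − 2404 = −196 kJ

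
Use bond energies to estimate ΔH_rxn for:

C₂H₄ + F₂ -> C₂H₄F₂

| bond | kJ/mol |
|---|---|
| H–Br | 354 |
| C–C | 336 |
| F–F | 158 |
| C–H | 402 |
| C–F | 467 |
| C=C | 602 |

Bonds broken (reactants):
  C–H: 4 × 402 = 1608
  C=C: 1 × 602 = 602
  F–F: 1 × 158 = 158
  Σ(broken) = 2368 kJ
Bonds formed (products):
  C–C: 1 × 336 = 336
  C–F: 2 × 467 = 934
  C–H: 4 × 402 = 1608
  Σ(formed) = 2878 kJ
ΔH = Σ(broken) − Σ(formed) = 2368 − 2878 = −510 kJ

ΔH ≈ −510 kJ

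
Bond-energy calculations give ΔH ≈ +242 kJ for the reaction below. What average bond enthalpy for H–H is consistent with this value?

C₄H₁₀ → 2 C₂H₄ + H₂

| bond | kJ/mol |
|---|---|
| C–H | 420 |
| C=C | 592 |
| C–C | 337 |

D(H–H) ≈ 425 kJ/mol

Let D be the H–H bond energy.
Σ(broken) = 3×337 + 10×420 = 5211
Σ(formed) = 8×420 + 2×592 + 1×D = 4544 + D
ΔH = Σ(broken) − Σ(formed) = (5211) − (4544 + D) = +667 − D
Setting this equal to +242 kJ gives D = 425 kJ/mol.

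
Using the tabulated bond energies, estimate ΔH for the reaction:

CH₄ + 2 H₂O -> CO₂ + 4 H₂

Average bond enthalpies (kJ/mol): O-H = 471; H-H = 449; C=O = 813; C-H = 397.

Bonds broken (reactants):
  C-H: 4 × 397 = 1588
  O-H: 4 × 471 = 1884
  Σ(broken) = 3472 kJ
Bonds formed (products):
  C=O: 2 × 813 = 1626
  H-H: 4 × 449 = 1796
  Σ(formed) = 3422 kJ
ΔH = Σ(broken) − Σ(formed) = 3472 − 3422 = +50 kJ

ΔH ≈ +50 kJ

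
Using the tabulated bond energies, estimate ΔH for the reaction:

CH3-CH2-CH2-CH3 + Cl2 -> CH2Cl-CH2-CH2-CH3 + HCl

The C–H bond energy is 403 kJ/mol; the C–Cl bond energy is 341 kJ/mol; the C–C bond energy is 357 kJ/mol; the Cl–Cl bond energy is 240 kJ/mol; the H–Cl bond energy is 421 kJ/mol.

ΔH ≈ −119 kJ

Bonds broken (reactants):
  C–C: 3 × 357 = 1071
  C–H: 10 × 403 = 4030
  Cl–Cl: 1 × 240 = 240
  Σ(broken) = 5341 kJ
Bonds formed (products):
  C–C: 3 × 357 = 1071
  C–Cl: 1 × 341 = 341
  C–H: 9 × 403 = 3627
  H–Cl: 1 × 421 = 421
  Σ(formed) = 5460 kJ
ΔH = Σ(broken) − Σ(formed) = 5341 − 5460 = −119 kJ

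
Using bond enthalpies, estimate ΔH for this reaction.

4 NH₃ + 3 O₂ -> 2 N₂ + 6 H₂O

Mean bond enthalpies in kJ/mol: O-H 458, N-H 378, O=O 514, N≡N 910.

ΔH ≈ −1238 kJ

Bonds broken (reactants):
  N-H: 12 × 378 = 4536
  O=O: 3 × 514 = 1542
  Σ(broken) = 6078 kJ
Bonds formed (products):
  N≡N: 2 × 910 = 1820
  O-H: 12 × 458 = 5496
  Σ(formed) = 7316 kJ
ΔH = Σ(broken) − Σ(formed) = 6078 − 7316 = −1238 kJ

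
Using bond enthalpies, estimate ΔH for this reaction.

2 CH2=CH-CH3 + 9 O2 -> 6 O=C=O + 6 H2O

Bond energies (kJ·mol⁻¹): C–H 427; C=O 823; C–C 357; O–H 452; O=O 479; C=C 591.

Bonds broken (reactants):
  C–C: 2 × 357 = 714
  C–H: 12 × 427 = 5124
  C=C: 2 × 591 = 1182
  O=O: 9 × 479 = 4311
  Σ(broken) = 11331 kJ
Bonds formed (products):
  C=O: 12 × 823 = 9876
  O–H: 12 × 452 = 5424
  Σ(formed) = 15300 kJ
ΔH = Σ(broken) − Σ(formed) = 11331 − 15300 = −3969 kJ

ΔH ≈ −3969 kJ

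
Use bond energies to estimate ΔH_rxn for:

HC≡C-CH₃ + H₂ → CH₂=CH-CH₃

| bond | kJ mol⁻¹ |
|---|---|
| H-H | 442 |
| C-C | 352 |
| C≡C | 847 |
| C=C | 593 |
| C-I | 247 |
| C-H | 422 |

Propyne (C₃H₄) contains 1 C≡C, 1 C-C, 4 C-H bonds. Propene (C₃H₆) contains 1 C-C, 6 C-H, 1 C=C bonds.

Bonds broken (reactants):
  C≡C: 1 × 847 = 847
  C-C: 1 × 352 = 352
  C-H: 4 × 422 = 1688
  H-H: 1 × 442 = 442
  Σ(broken) = 3329 kJ
Bonds formed (products):
  C-C: 1 × 352 = 352
  C-H: 6 × 422 = 2532
  C=C: 1 × 593 = 593
  Σ(formed) = 3477 kJ
ΔH = Σ(broken) − Σ(formed) = 3329 − 3477 = −148 kJ

ΔH ≈ −148 kJ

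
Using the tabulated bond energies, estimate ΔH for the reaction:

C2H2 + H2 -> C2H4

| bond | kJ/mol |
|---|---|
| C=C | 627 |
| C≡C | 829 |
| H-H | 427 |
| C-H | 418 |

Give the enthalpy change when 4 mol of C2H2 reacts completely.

Bonds broken (reactants):
  C≡C: 1 × 829 = 829
  C-H: 2 × 418 = 836
  H-H: 1 × 427 = 427
  Σ(broken) = 2092 kJ
Bonds formed (products):
  C-H: 4 × 418 = 1672
  C=C: 1 × 627 = 627
  Σ(formed) = 2299 kJ
ΔH = Σ(broken) − Σ(formed) = 2092 − 2299 = −207 kJ
For 4× the reaction as written: 4 × (−207) = −828 kJ

ΔH = −828 kJ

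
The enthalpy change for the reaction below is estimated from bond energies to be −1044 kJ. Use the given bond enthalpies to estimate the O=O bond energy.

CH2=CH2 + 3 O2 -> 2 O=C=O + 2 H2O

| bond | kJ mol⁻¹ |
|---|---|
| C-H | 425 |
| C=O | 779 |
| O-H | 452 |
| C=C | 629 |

D(O=O) ≈ 517 kJ/mol

Let D be the O=O bond energy.
Σ(broken) = 4×425 + 1×629 + 3×D = 2329 + 3D
Σ(formed) = 4×779 + 4×452 = 4924
ΔH = Σ(broken) − Σ(formed) = (2329 + 3D) − (4924) = −2595 + 3D
Setting this equal to −1044 kJ gives 3D = 1551, so D = 517 kJ/mol.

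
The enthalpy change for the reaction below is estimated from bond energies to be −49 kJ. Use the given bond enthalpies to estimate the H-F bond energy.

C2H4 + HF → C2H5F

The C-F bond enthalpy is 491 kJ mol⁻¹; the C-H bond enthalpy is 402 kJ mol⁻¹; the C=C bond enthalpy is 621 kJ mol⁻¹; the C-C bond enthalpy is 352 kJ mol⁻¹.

Let D be the H-F bond energy.
Σ(broken) = 4×402 + 1×621 + 1×D = 2229 + D
Σ(formed) = 1×352 + 1×491 + 5×402 = 2853
ΔH = Σ(broken) − Σ(formed) = (2229 + D) − (2853) = −624 + D
Setting this equal to −49 kJ gives D = 575 kJ/mol.

D(H-F) ≈ 575 kJ/mol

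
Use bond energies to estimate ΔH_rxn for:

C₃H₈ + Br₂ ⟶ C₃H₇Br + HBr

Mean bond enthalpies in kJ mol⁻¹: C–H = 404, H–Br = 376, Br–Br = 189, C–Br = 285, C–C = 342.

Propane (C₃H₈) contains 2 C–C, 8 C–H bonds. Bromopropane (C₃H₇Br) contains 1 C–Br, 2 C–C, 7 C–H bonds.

ΔH ≈ −68 kJ

Bonds broken (reactants):
  Br–Br: 1 × 189 = 189
  C–C: 2 × 342 = 684
  C–H: 8 × 404 = 3232
  Σ(broken) = 4105 kJ
Bonds formed (products):
  C–Br: 1 × 285 = 285
  C–C: 2 × 342 = 684
  C–H: 7 × 404 = 2828
  H–Br: 1 × 376 = 376
  Σ(formed) = 4173 kJ
ΔH = Σ(broken) − Σ(formed) = 4105 − 4173 = −68 kJ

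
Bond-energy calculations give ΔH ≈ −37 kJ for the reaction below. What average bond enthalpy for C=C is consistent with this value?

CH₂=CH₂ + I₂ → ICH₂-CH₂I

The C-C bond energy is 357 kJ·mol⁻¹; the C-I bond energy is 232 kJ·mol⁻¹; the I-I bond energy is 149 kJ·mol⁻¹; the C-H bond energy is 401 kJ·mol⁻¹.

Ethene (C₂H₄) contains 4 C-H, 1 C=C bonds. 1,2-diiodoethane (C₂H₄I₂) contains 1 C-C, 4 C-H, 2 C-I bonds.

Let D be the C=C bond energy.
Σ(broken) = 4×401 + 1×D + 1×149 = 1753 + D
Σ(formed) = 1×357 + 4×401 + 2×232 = 2425
ΔH = Σ(broken) − Σ(formed) = (1753 + D) − (2425) = −672 + D
Setting this equal to −37 kJ gives D = 635 kJ/mol.

D(C=C) ≈ 635 kJ/mol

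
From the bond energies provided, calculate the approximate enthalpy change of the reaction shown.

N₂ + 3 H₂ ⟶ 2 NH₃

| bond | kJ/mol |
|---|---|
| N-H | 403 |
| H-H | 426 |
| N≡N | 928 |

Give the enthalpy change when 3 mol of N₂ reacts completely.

Bonds broken (reactants):
  H-H: 3 × 426 = 1278
  N≡N: 1 × 928 = 928
  Σ(broken) = 2206 kJ
Bonds formed (products):
  N-H: 6 × 403 = 2418
  Σ(formed) = 2418 kJ
ΔH = Σ(broken) − Σ(formed) = 2206 − 2418 = −212 kJ
For 3× the reaction as written: 3 × (−212) = −636 kJ

ΔH = −636 kJ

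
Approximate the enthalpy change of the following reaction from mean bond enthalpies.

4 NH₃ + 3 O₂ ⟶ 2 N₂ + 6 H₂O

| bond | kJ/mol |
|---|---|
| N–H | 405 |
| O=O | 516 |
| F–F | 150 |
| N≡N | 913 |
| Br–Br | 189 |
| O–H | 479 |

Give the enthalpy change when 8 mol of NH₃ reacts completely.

Bonds broken (reactants):
  N–H: 12 × 405 = 4860
  O=O: 3 × 516 = 1548
  Σ(broken) = 6408 kJ
Bonds formed (products):
  N≡N: 2 × 913 = 1826
  O–H: 12 × 479 = 5748
  Σ(formed) = 7574 kJ
ΔH = Σ(broken) − Σ(formed) = 6408 − 7574 = −1166 kJ
For 2× the reaction as written: 2 × (−1166) = −2332 kJ

ΔH = −2332 kJ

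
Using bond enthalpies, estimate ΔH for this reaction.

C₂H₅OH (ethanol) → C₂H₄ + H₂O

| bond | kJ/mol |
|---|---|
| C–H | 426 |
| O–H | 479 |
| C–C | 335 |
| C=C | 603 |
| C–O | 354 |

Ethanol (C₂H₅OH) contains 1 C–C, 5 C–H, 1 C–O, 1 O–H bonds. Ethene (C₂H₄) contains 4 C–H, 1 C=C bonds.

Bonds broken (reactants):
  C–C: 1 × 335 = 335
  C–H: 5 × 426 = 2130
  C–O: 1 × 354 = 354
  O–H: 1 × 479 = 479
  Σ(broken) = 3298 kJ
Bonds formed (products):
  C–H: 4 × 426 = 1704
  C=C: 1 × 603 = 603
  O–H: 2 × 479 = 958
  Σ(formed) = 3265 kJ
ΔH = Σ(broken) − Σ(formed) = 3298 − 3265 = +33 kJ

ΔH ≈ +33 kJ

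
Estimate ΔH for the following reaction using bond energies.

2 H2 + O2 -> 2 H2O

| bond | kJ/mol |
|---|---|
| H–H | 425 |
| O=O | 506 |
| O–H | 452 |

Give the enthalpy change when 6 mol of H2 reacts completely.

ΔH = −1356 kJ

Bonds broken (reactants):
  H–H: 2 × 425 = 850
  O=O: 1 × 506 = 506
  Σ(broken) = 1356 kJ
Bonds formed (products):
  O–H: 4 × 452 = 1808
  Σ(formed) = 1808 kJ
ΔH = Σ(broken) − Σ(formed) = 1356 − 1808 = −452 kJ
For 3× the reaction as written: 3 × (−452) = −1356 kJ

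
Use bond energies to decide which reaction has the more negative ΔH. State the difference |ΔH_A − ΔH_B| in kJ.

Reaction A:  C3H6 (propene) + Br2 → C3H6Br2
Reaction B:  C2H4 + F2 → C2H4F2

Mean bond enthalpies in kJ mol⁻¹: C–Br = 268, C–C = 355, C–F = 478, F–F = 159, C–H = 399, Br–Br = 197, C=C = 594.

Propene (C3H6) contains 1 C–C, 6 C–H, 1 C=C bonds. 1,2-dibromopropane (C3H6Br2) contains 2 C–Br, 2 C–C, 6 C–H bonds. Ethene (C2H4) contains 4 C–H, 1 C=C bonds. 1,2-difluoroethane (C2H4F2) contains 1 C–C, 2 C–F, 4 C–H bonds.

Reaction B, by 458 kJ

Reaction A:
  Bonds broken (reactants):
    Br–Br: 1 × 197 = 197
    C–C: 1 × 355 = 355
    C–H: 6 × 399 = 2394
    C=C: 1 × 594 = 594
    Σ(broken) = 3540 kJ
  Bonds formed (products):
    C–Br: 2 × 268 = 536
    C–C: 2 × 355 = 710
    C–H: 6 × 399 = 2394
    Σ(formed) = 3640 kJ
  ΔH_A = 3540 − 3640 = −100 kJ
Reaction B:
  Bonds broken (reactants):
    C–H: 4 × 399 = 1596
    C=C: 1 × 594 = 594
    F–F: 1 × 159 = 159
    Σ(broken) = 2349 kJ
  Bonds formed (products):
    C–C: 1 × 355 = 355
    C–F: 2 × 478 = 956
    C–H: 4 × 399 = 1596
    Σ(formed) = 2907 kJ
  ΔH_B = 2349 − 2907 = −558 kJ
ΔH_A − ΔH_B = +458 kJ, so reaction B has the more negative ΔH; |ΔH_A − ΔH_B| = 458 kJ.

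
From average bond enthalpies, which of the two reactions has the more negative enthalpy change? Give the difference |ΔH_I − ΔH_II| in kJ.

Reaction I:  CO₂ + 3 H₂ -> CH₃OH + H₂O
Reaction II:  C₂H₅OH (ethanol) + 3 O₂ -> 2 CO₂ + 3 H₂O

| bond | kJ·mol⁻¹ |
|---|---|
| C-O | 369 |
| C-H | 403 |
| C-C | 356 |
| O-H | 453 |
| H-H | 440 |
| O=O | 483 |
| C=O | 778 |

Reaction II, by 1127 kJ

Reaction I:
  Bonds broken (reactants):
    C=O: 2 × 778 = 1556
    H-H: 3 × 440 = 1320
    Σ(broken) = 2876 kJ
  Bonds formed (products):
    C-H: 3 × 403 = 1209
    C-O: 1 × 369 = 369
    O-H: 3 × 453 = 1359
    Σ(formed) = 2937 kJ
  ΔH_I = 2876 − 2937 = −61 kJ
Reaction II:
  Bonds broken (reactants):
    C-C: 1 × 356 = 356
    C-H: 5 × 403 = 2015
    C-O: 1 × 369 = 369
    O-H: 1 × 453 = 453
    O=O: 3 × 483 = 1449
    Σ(broken) = 4642 kJ
  Bonds formed (products):
    C=O: 4 × 778 = 3112
    O-H: 6 × 453 = 2718
    Σ(formed) = 5830 kJ
  ΔH_II = 4642 − 5830 = −1188 kJ
ΔH_I − ΔH_II = +1127 kJ, so reaction II has the more negative ΔH; |ΔH_I − ΔH_II| = 1127 kJ.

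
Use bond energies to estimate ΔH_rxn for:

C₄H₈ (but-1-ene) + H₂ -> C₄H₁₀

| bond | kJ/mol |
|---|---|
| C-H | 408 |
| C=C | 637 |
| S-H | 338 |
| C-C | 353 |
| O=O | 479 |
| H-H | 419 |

ΔH ≈ −113 kJ

Bonds broken (reactants):
  C-C: 2 × 353 = 706
  C-H: 8 × 408 = 3264
  C=C: 1 × 637 = 637
  H-H: 1 × 419 = 419
  Σ(broken) = 5026 kJ
Bonds formed (products):
  C-C: 3 × 353 = 1059
  C-H: 10 × 408 = 4080
  Σ(formed) = 5139 kJ
ΔH = Σ(broken) − Σ(formed) = 5026 − 5139 = −113 kJ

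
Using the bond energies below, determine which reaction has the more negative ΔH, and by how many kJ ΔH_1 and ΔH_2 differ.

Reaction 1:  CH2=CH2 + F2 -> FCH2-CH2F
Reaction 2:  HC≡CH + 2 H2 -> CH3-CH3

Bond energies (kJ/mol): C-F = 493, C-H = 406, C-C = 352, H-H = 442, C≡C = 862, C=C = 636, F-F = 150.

Reaction 1:
  Bonds broken (reactants):
    C-H: 4 × 406 = 1624
    C=C: 1 × 636 = 636
    F-F: 1 × 150 = 150
    Σ(broken) = 2410 kJ
  Bonds formed (products):
    C-C: 1 × 352 = 352
    C-F: 2 × 493 = 986
    C-H: 4 × 406 = 1624
    Σ(formed) = 2962 kJ
  ΔH_1 = 2410 − 2962 = −552 kJ
Reaction 2:
  Bonds broken (reactants):
    C≡C: 1 × 862 = 862
    C-H: 2 × 406 = 812
    H-H: 2 × 442 = 884
    Σ(broken) = 2558 kJ
  Bonds formed (products):
    C-C: 1 × 352 = 352
    C-H: 6 × 406 = 2436
    Σ(formed) = 2788 kJ
  ΔH_2 = 2558 − 2788 = −230 kJ
ΔH_1 − ΔH_2 = −322 kJ, so reaction 1 has the more negative ΔH; |ΔH_1 − ΔH_2| = 322 kJ.

Reaction 1, by 322 kJ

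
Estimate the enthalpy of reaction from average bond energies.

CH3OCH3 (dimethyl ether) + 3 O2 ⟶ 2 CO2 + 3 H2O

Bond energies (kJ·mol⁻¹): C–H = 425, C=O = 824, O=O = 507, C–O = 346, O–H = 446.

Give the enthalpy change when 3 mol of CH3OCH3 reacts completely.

Bonds broken (reactants):
  C–H: 6 × 425 = 2550
  C–O: 2 × 346 = 692
  O=O: 3 × 507 = 1521
  Σ(broken) = 4763 kJ
Bonds formed (products):
  C=O: 4 × 824 = 3296
  O–H: 6 × 446 = 2676
  Σ(formed) = 5972 kJ
ΔH = Σ(broken) − Σ(formed) = 4763 − 5972 = −1209 kJ
For 3× the reaction as written: 3 × (−1209) = −3627 kJ

ΔH = −3627 kJ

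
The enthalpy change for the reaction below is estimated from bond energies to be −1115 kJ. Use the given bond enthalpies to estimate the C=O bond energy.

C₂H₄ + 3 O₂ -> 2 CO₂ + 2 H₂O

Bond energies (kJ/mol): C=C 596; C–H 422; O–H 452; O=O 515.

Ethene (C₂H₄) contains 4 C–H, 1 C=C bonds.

Let D be the C=O bond energy.
Σ(broken) = 4×422 + 1×596 + 3×515 = 3829
Σ(formed) = 4×D + 4×452 = 1808 + 4D
ΔH = Σ(broken) − Σ(formed) = (3829) − (1808 + 4D) = +2021 − 4D
Setting this equal to −1115 kJ gives 4D = 3136, so D = 784 kJ/mol.

D(C=O) ≈ 784 kJ/mol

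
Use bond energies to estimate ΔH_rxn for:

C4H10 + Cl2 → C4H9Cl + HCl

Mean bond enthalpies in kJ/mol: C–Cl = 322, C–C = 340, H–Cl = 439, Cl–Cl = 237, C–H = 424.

ΔH ≈ −100 kJ

Bonds broken (reactants):
  C–C: 3 × 340 = 1020
  C–H: 10 × 424 = 4240
  Cl–Cl: 1 × 237 = 237
  Σ(broken) = 5497 kJ
Bonds formed (products):
  C–C: 3 × 340 = 1020
  C–Cl: 1 × 322 = 322
  C–H: 9 × 424 = 3816
  H–Cl: 1 × 439 = 439
  Σ(formed) = 5597 kJ
ΔH = Σ(broken) − Σ(formed) = 5497 − 5597 = −100 kJ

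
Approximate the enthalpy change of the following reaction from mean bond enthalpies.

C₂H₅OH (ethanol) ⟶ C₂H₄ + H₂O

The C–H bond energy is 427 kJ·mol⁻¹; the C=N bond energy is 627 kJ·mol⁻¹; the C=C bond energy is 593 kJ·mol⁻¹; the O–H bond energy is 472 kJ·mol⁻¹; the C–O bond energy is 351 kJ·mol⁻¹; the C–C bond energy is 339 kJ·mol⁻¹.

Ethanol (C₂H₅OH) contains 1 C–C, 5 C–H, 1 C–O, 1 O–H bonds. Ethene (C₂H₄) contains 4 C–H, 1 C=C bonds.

ΔH ≈ +52 kJ

Bonds broken (reactants):
  C–C: 1 × 339 = 339
  C–H: 5 × 427 = 2135
  C–O: 1 × 351 = 351
  O–H: 1 × 472 = 472
  Σ(broken) = 3297 kJ
Bonds formed (products):
  C–H: 4 × 427 = 1708
  C=C: 1 × 593 = 593
  O–H: 2 × 472 = 944
  Σ(formed) = 3245 kJ
ΔH = Σ(broken) − Σ(formed) = 3297 − 3245 = +52 kJ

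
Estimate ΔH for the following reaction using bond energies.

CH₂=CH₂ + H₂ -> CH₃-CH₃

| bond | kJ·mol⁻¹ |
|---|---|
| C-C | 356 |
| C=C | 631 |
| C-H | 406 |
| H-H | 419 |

Bonds broken (reactants):
  C-H: 4 × 406 = 1624
  C=C: 1 × 631 = 631
  H-H: 1 × 419 = 419
  Σ(broken) = 2674 kJ
Bonds formed (products):
  C-C: 1 × 356 = 356
  C-H: 6 × 406 = 2436
  Σ(formed) = 2792 kJ
ΔH = Σ(broken) − Σ(formed) = 2674 − 2792 = −118 kJ

ΔH ≈ −118 kJ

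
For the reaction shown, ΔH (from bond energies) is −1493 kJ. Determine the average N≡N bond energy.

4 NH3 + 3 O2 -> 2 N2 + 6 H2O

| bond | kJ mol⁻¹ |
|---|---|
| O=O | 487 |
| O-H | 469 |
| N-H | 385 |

Let D be the N≡N bond energy.
Σ(broken) = 12×385 + 3×487 = 6081
Σ(formed) = 2×D + 12×469 = 5628 + 2D
ΔH = Σ(broken) − Σ(formed) = (6081) − (5628 + 2D) = +453 − 2D
Setting this equal to −1493 kJ gives 2D = 1946, so D = 973 kJ/mol.

D(N≡N) ≈ 973 kJ/mol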